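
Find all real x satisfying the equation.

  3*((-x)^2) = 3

Step 1. [3*((-x)^2) = 3] leading coefficient 3: divide by 3. So div: (-x)^2 = 1.
Step 2. [(-x)^2 = 1] LHS squared, RHS 1 ≥ 0: apply √ (±) ⇒ sqrt: -x = 1 or -1.
Step 3. [-x = 1 or -1] flip signs both sides, so neg: x = -1 or 1.

Answer: x ∈ {-1, 1}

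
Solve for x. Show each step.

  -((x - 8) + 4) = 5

Step 1. [-((x - 8) + 4) = 5] leading − — multiply by −1. So neg: (x - 8) + 4 = -5.
Step 2. [(x - 8) + 4 = -5] 4 comes off first (subtract 4) ⇒ sub: x - 8 = -9.
Step 3. [x - 8 = -9] 8 comes off first (add 8), so sub: x = -1.

Answer: x ∈ {-1}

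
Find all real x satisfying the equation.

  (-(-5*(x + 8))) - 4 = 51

Step 1. [(-(-5*(x + 8))) - 4 = 51] -4 is outermost — add 4 both sides, so sub: -(-5*(x + 8)) = 55.
Step 2. [-(-5*(x + 8)) = 55] LHS negated; negate both sides. So neg: -5*(x + 8) = -55.
Step 3. [-5*(x + 8) = -55] -5·(inner) — divide through by -5 ⇒ div: x + 8 = 11.
Step 4. [x + 8 = 11] the outer +8 inverts by subtracting 8. So sub: x = 3.

Answer: x ∈ {3}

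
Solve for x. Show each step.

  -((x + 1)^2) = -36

Step 1. [-((x + 1)^2) = -36] LHS negated; negate both sides ⇒ neg: (x + 1)^2 = 36.
Step 2. [(x + 1)^2 = 36] √ both sides: 36 ≥ 0 gives two branches, so sqrt: x + 1 = 6 or -6.
Step 3. [x + 1 = 6 or -6] peel the +1: subtract 1 from each side. So sub: x = 5 or -7.

Answer: x ∈ {-7, 5}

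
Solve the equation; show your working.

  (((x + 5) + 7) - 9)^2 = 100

Step 1. [(((x + 5) + 7) - 9)^2 = 100] √ both sides: 100 ≥ 0 gives two branches ⇒ sqrt: ((x + 5) + 7) - 9 = 10 or -10.
Step 2. [((x + 5) + 7) - 9 = 10 or -10] the outer -9 inverts by adding 9 ⇒ sub: (x + 5) + 7 = 19 or -1.
Step 3. [(x + 5) + 7 = 19 or -1] subtract 7: x sits inside (… + 7), so sub: x + 5 = 12 or -8.
Step 4. [x + 5 = 12 or -8] 5 comes off first (subtract 5). So sub: x = 7 or -13.

Answer: x ∈ {-13, 7}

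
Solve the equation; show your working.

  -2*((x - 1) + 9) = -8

Step 1. [-2*((x - 1) + 9) = -8] leading coefficient -2: divide by -2. So div: (x - 1) + 9 = 4.
Step 2. [(x - 1) + 9 = 4] 9 comes off first (subtract 9). So sub: x - 1 = -5.
Step 3. [x - 1 = -5] 1 comes off first (add 1), so sub: x = -4.

Answer: x ∈ {-4}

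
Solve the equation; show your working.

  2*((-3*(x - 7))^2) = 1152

Step 1. [2*((-3*(x - 7))^2) = 1152] divide by the outer 2 ⇒ div: (-3*(x - 7))^2 = 576.
Step 2. [(-3*(x - 7))^2 = 576] 576 ≥ 0, LHS is (·)² — take ±√ ⇒ sqrt: -3*(x - 7) = 24 or -24.
Step 3. [-3*(x - 7) = 24 or -24] LHS = -3·(…); ÷-3 both sides, so div: x - 7 = -8 or 8.
Step 4. [x - 7 = -8 or 8] add 7: x sits inside (… - 7) ⇒ sub: x = -1 or 15.

Answer: x ∈ {-1, 15}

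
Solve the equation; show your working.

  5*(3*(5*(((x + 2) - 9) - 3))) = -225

Step 1. [5*(3*(5*(((x + 2) - 9) - 3))) = -225] divide by the outer 5. So div: 3*(5*(((x + 2) - 9) - 3)) = -45.
Step 2. [3*(5*(((x + 2) - 9) - 3)) = -45] 3 out front; divide by 3. So div: 5*(((x + 2) - 9) - 3) = -15.
Step 3. [5*(((x + 2) - 9) - 3) = -15] divide by the outer 5, so div: ((x + 2) - 9) - 3 = -3.
Step 4. [((x + 2) - 9) - 3 = -3] peel the -3: add 3 from each side ⇒ sub: (x + 2) - 9 = 0.
Step 5. [(x + 2) - 9 = 0] the outer -9 inverts by adding 9. So sub: x + 2 = 9.
Step 6. [x + 2 = 9] the outer +2 inverts by subtracting 2 ⇒ sub: x = 7.

Answer: x ∈ {7}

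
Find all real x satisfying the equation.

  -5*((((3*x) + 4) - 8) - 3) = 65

Step 1. [-5*((((3*x) + 4) - 8) - 3) = 65] -5 out front; divide by -5. So div: (((3*x) + 4) - 8) - 3 = -13.
Step 2. [(((3*x) + 4) - 8) - 3 = -13] add 3: x sits inside (… - 3). So sub: ((3*x) + 4) - 8 = -10.
Step 3. [((3*x) + 4) - 8 = -10] the outer -8 inverts by adding 8 ⇒ sub: (3*x) + 4 = -2.
Step 4. [(3*x) + 4 = -2] +4 is outermost — subtract 4 both sides. So sub: 3*x = -6.
Step 5. [3*x = -6] leading coefficient 3: divide by 3 ⇒ div: x = -2.

Answer: x ∈ {-2}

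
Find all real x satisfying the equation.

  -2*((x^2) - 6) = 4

Step 1. [-2*((x^2) - 6) = 4] -2·(inner) — divide through by -2. So div: (x^2) - 6 = -2.
Step 2. [(x^2) - 6 = -2] add 6: x sits inside (… - 6). So sub: x^2 = 4.
Step 3. [x^2 = 4] √ both sides: 4 ≥ 0 gives two branches, so sqrt: x = 2 or -2.

Answer: x ∈ {-2, 2}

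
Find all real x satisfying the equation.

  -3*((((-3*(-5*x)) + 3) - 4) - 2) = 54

Step 1. [-3*((((-3*(-5*x)) + 3) - 4) - 2) = 54] -3 out front; divide by -3. So div: (((-3*(-5*x)) + 3) - 4) - 2 = -18.
Step 2. [(((-3*(-5*x)) + 3) - 4) - 2 = -18] add 2: x sits inside (… - 2) ⇒ sub: ((-3*(-5*x)) + 3) - 4 = -16.
Step 3. [((-3*(-5*x)) + 3) - 4 = -16] the outer -4 inverts by adding 4, so sub: (-3*(-5*x)) + 3 = -12.
Step 4. [(-3*(-5*x)) + 3 = -12] -3 divides every term; factor it out ⇒ factor: (-5*x) - 1 = 4.
Step 5. [(-5*x) - 1 = 4] peel the -1: add 1 from each side. So sub: -5*x = 5.
Step 6. [-5*x = 5] -5·(inner) — divide through by -5. So div: x = -1.

Answer: x ∈ {-1}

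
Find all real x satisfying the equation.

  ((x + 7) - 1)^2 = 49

Step 1. [((x + 7) - 1)^2 = 49] 49 ≥ 0, LHS is (·)² — take ±√, so sqrt: (x + 7) - 1 = 7 or -7.
Step 2. [(x + 7) - 1 = 7 or -7] add 1: x sits inside (… - 1). So sub: x + 7 = 8 or -6.
Step 3. [x + 7 = 8 or -6] peel the +7: subtract 7 from each side. So sub: x = 1 or -13.

Answer: x ∈ {-13, 1}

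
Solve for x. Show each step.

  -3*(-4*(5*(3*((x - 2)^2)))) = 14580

Step 1. [-3*(-4*(5*(3*((x - 2)^2)))) = 14580] -3·(inner) — divide through by -3. So div: -4*(5*(3*((x - 2)^2))) = -4860.
Step 2. [-4*(5*(3*((x - 2)^2))) = -4860] divide by the outer -4. So div: 5*(3*((x - 2)^2)) = 1215.
Step 3. [5*(3*((x - 2)^2)) = 1215] LHS = 5·(…); ÷5 both sides, so div: 3*((x - 2)^2) = 243.
Step 4. [3*((x - 2)^2) = 243] 3·(inner) — divide through by 3. So div: (x - 2)^2 = 81.
Step 5. [(x - 2)^2 = 81] √ both sides: 81 ≥ 0 gives two branches ⇒ sqrt: x - 2 = 9 or -9.
Step 6. [x - 2 = 9 or -9] peel the -2: add 2 from each side. So sub: x = 11 or -7.

Answer: x ∈ {-7, 11}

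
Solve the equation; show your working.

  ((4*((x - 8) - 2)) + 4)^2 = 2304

Step 1. [((4*((x - 8) - 2)) + 4)^2 = 2304] LHS squared, RHS 2304 ≥ 0: apply √ (±). So sqrt: (4*((x - 8) - 2)) + 4 = 48 or -48.
Step 2. [(4*((x - 8) - 2)) + 4 = 48 or -48] peel the +4: subtract 4 from each side, so sub: 4*((x - 8) - 2) = 44 or -52.
Step 3. [4*((x - 8) - 2) = 44 or -52] 4 out front; divide by 4 ⇒ div: (x - 8) - 2 = 11 or -13.
Step 4. [(x - 8) - 2 = 11 or -13] add 2: x sits inside (… - 2) ⇒ sub: x - 8 = 13 or -11.
Step 5. [x - 8 = 13 or -11] 8 comes off first (add 8) ⇒ sub: x = 21 or -3.

Answer: x ∈ {-3, 21}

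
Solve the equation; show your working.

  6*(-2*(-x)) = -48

Step 1. [6*(-2*(-x)) = -48] LHS = 6·(…); ÷6 both sides ⇒ div: -2*(-x) = -8.
Step 2. [-2*(-x) = -8] LHS = -2·(…); ÷-2 both sides ⇒ div: -x = 4.
Step 3. [-x = 4] leading − — multiply by −1, so neg: x = -4.

Answer: x ∈ {-4}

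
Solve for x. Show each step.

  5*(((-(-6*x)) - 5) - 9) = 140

Step 1. [5*(((-(-6*x)) - 5) - 9) = 140] divide by the outer 5 ⇒ div: ((-(-6*x)) - 5) - 9 = 28.
Step 2. [((-(-6*x)) - 5) - 9 = 28] peel the -9: add 9 from each side, so sub: (-(-6*x)) - 5 = 37.
Step 3. [(-(-6*x)) - 5 = 37] add 5: x sits inside (… - 5). So sub: -(-6*x) = 42.
Step 4. [-(-6*x) = 42] leading − — multiply by −1. So neg: -6*x = -42.
Step 5. [-6*x = -42] -6·(inner) — divide through by -6 ⇒ div: x = 7.

Answer: x ∈ {7}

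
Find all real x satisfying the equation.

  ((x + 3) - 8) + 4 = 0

Step 1. [((x + 3) - 8) + 4 = 0] the outer +4 inverts by subtracting 4 ⇒ sub: (x + 3) - 8 = -4.
Step 2. [(x + 3) - 8 = -4] 8 comes off first (add 8). So sub: x + 3 = 4.
Step 3. [x + 3 = 4] 3 comes off first (subtract 3) ⇒ sub: x = 1.

Answer: x ∈ {1}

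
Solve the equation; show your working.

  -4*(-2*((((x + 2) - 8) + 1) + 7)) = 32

Step 1. [-4*(-2*((((x + 2) - 8) + 1) + 7)) = 32] divide by the outer -4, so div: -2*((((x + 2) - 8) + 1) + 7) = -8.
Step 2. [-2*((((x + 2) - 8) + 1) + 7) = -8] -2·(inner) — divide through by -2. So div: (((x + 2) - 8) + 1) + 7 = 4.
Step 3. [(((x + 2) - 8) + 1) + 7 = 4] the outer +7 inverts by subtracting 7, so sub: ((x + 2) - 8) + 1 = -3.
Step 4. [((x + 2) - 8) + 1 = -3] the outer +1 inverts by subtracting 1 ⇒ sub: (x + 2) - 8 = -4.
Step 5. [(x + 2) - 8 = -4] -8 is outermost — add 8 both sides, so sub: x + 2 = 4.
Step 6. [x + 2 = 4] +2 is outermost — subtract 2 both sides ⇒ sub: x = 2.

Answer: x ∈ {2}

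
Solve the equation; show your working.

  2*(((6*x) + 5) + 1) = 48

Step 1. [2*(((6*x) + 5) + 1) = 48] divide by the outer 2, so div: ((6*x) + 5) + 1 = 24.
Step 2. [((6*x) + 5) + 1 = 24] peel the +1: subtract 1 from each side ⇒ sub: (6*x) + 5 = 23.
Step 3. [(6*x) + 5 = 23] peel the +5: subtract 5 from each side ⇒ sub: 6*x = 18.
Step 4. [6*x = 18] 6 out front; divide by 6. So div: x = 3.

Answer: x ∈ {3}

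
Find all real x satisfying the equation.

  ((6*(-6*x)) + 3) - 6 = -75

Step 1. [((6*(-6*x)) + 3) - 6 = -75] -6 is outermost — add 6 both sides. So sub: (6*(-6*x)) + 3 = -69.
Step 2. [(6*(-6*x)) + 3 = -69] the outer +3 inverts by subtracting 3, so sub: 6*(-6*x) = -72.
Step 3. [6*(-6*x) = -72] LHS = 6·(…); ÷6 both sides. So div: -6*x = -12.
Step 4. [-6*x = -12] leading coefficient -6: divide by -6, so div: x = 2.

Answer: x ∈ {2}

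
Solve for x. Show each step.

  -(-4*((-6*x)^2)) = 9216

Step 1. [-(-4*((-6*x)^2)) = 9216] flip signs both sides ⇒ neg: -4*((-6*x)^2) = -9216.
Step 2. [-4*((-6*x)^2) = -9216] LHS = -4·(…); ÷-4 both sides ⇒ div: (-6*x)^2 = 2304.
Step 3. [(-6*x)^2 = 2304] LHS squared, RHS 2304 ≥ 0: apply √ (±). So sqrt: -6*x = 48 or -48.
Step 4. [-6*x = 48 or -48] LHS = -6·(…); ÷-6 both sides, so div: x = -8 or 8.

Answer: x ∈ {-8, 8}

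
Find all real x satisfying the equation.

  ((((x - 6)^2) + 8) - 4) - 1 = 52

Step 1. [((((x - 6)^2) + 8) - 4) - 1 = 52] peel the -1: add 1 from each side ⇒ sub: (((x - 6)^2) + 8) - 4 = 53.
Step 2. [(((x - 6)^2) + 8) - 4 = 53] peel the -4: add 4 from each side, so sub: ((x - 6)^2) + 8 = 57.
Step 3. [((x - 6)^2) + 8 = 57] subtract 8: x sits inside (… + 8), so sub: (x - 6)^2 = 49.
Step 4. [(x - 6)^2 = 49] 49 ≥ 0, LHS is (·)² — take ±√ ⇒ sqrt: x - 6 = 7 or -7.
Step 5. [x - 6 = 7 or -7] -6 is outermost — add 6 both sides, so sub: x = 13 or -1.

Answer: x ∈ {-1, 13}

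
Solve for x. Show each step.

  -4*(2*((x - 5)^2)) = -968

Step 1. [-4*(2*((x - 5)^2)) = -968] leading coefficient -4: divide by -4 ⇒ div: 2*((x - 5)^2) = 242.
Step 2. [2*((x - 5)^2) = 242] divide by the outer 2 ⇒ div: (x - 5)^2 = 121.
Step 3. [(x - 5)^2 = 121] LHS squared, RHS 121 ≥ 0: apply √ (±). So sqrt: x - 5 = 11 or -11.
Step 4. [x - 5 = 11 or -11] -5 is outermost — add 5 both sides, so sub: x = 16 or -6.

Answer: x ∈ {-6, 16}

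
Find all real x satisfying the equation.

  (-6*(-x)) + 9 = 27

Step 1. [(-6*(-x)) + 9 = 27] peel the +9: subtract 9 from each side. So sub: -6*(-x) = 18.
Step 2. [-6*(-x) = 18] LHS = -6·(…); ÷-6 both sides. So div: -x = -3.
Step 3. [-x = -3] leading − — multiply by −1. So neg: x = 3.

Answer: x ∈ {3}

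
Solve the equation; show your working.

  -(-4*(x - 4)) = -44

Step 1. [-(-4*(x - 4)) = -44] flip signs both sides ⇒ neg: -4*(x - 4) = 44.
Step 2. [-4*(x - 4) = 44] leading coefficient -4: divide by -4, so div: x - 4 = -11.
Step 3. [x - 4 = -11] add 4: x sits inside (… - 4) ⇒ sub: x = -7.

Answer: x ∈ {-7}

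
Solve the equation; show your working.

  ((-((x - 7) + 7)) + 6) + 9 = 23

Step 1. [((-((x - 7) + 7)) + 6) + 9 = 23] 9 comes off first (subtract 9), so sub: (-((x - 7) + 7)) + 6 = 14.
Step 2. [(-((x - 7) + 7)) + 6 = 14] the outer +6 inverts by subtracting 6 ⇒ sub: -((x - 7) + 7) = 8.
Step 3. [-((x - 7) + 7) = 8] LHS negated; negate both sides. So neg: (x - 7) + 7 = -8.
Step 4. [(x - 7) + 7 = -8] 7 comes off first (subtract 7), so sub: x - 7 = -15.
Step 5. [x - 7 = -15] -7 is outermost — add 7 both sides ⇒ sub: x = -8.

Answer: x ∈ {-8}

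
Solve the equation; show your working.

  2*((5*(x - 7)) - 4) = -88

Step 1. [2*((5*(x - 7)) - 4) = -88] 2·(inner) — divide through by 2. So div: (5*(x - 7)) - 4 = -44.
Step 2. [(5*(x - 7)) - 4 = -44] peel the -4: add 4 from each side ⇒ sub: 5*(x - 7) = -40.
Step 3. [5*(x - 7) = -40] 5 out front; divide by 5. So div: x - 7 = -8.
Step 4. [x - 7 = -8] the outer -7 inverts by adding 7 ⇒ sub: x = -1.

Answer: x ∈ {-1}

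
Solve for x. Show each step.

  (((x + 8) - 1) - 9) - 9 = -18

Step 1. [(((x + 8) - 1) - 9) - 9 = -18] peel the -9: add 9 from each side, so sub: ((x + 8) - 1) - 9 = -9.
Step 2. [((x + 8) - 1) - 9 = -9] 9 comes off first (add 9), so sub: (x + 8) - 1 = 0.
Step 3. [(x + 8) - 1 = 0] the outer -1 inverts by adding 1. So sub: x + 8 = 1.
Step 4. [x + 8 = 1] subtract 8: x sits inside (… + 8) ⇒ sub: x = -7.

Answer: x ∈ {-7}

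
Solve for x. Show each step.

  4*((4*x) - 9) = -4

Step 1. [4*((4*x) - 9) = -4] 4·(inner) — divide through by 4. So div: (4*x) - 9 = -1.
Step 2. [(4*x) - 9 = -1] -9 is outermost — add 9 both sides, so sub: 4*x = 8.
Step 3. [4*x = 8] leading coefficient 4: divide by 4, so div: x = 2.

Answer: x ∈ {2}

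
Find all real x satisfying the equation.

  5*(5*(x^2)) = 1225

Step 1. [5*(5*(x^2)) = 1225] LHS = 5·(…); ÷5 both sides. So div: 5*(x^2) = 245.
Step 2. [5*(x^2) = 245] LHS = 5·(…); ÷5 both sides ⇒ div: x^2 = 49.
Step 3. [x^2 = 49] LHS squared, RHS 49 ≥ 0: apply √ (±) ⇒ sqrt: x = 7 or -7.

Answer: x ∈ {-7, 7}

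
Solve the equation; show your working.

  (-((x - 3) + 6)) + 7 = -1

Step 1. [(-((x - 3) + 6)) + 7 = -1] the outer +7 inverts by subtracting 7. So sub: -((x - 3) + 6) = -8.
Step 2. [-((x - 3) + 6) = -8] leading − — multiply by −1, so neg: (x - 3) + 6 = 8.
Step 3. [(x - 3) + 6 = 8] peel the +6: subtract 6 from each side. So sub: x - 3 = 2.
Step 4. [x - 3 = 2] add 3: x sits inside (… - 3) ⇒ sub: x = 5.

Answer: x ∈ {5}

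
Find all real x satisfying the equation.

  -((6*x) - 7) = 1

Step 1. [-((6*x) - 7) = 1] flip signs both sides ⇒ neg: (6*x) - 7 = -1.
Step 2. [(6*x) - 7 = -1] -7 is outermost — add 7 both sides. So sub: 6*x = 6.
Step 3. [6*x = 6] leading coefficient 6: divide by 6 ⇒ div: x = 1.

Answer: x ∈ {1}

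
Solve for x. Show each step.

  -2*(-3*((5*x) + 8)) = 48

Step 1. [-2*(-3*((5*x) + 8)) = 48] divide by the outer -2, so div: -3*((5*x) + 8) = -24.
Step 2. [-3*((5*x) + 8) = -24] divide by the outer -3. So div: (5*x) + 8 = 8.
Step 3. [(5*x) + 8 = 8] the outer +8 inverts by subtracting 8 ⇒ sub: 5*x = 0.
Step 4. [5*x = 0] 5·(inner) — divide through by 5. So div: x = 0.

Answer: x ∈ {0}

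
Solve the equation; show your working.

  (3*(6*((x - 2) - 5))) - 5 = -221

Step 1. [(3*(6*((x - 2) - 5))) - 5 = -221] the outer -5 inverts by adding 5. So sub: 3*(6*((x - 2) - 5)) = -216.
Step 2. [3*(6*((x - 2) - 5)) = -216] LHS = 3·(…); ÷3 both sides, so div: 6*((x - 2) - 5) = -72.
Step 3. [6*((x - 2) - 5) = -72] divide by the outer 6 ⇒ div: (x - 2) - 5 = -12.
Step 4. [(x - 2) - 5 = -12] add 5: x sits inside (… - 5). So sub: x - 2 = -7.
Step 5. [x - 2 = -7] -2 is outermost — add 2 both sides, so sub: x = -5.

Answer: x ∈ {-5}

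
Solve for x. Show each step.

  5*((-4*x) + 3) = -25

Step 1. [5*((-4*x) + 3) = -25] divide by the outer 5, so div: (-4*x) + 3 = -5.
Step 2. [(-4*x) + 3 = -5] the outer +3 inverts by subtracting 3 ⇒ sub: -4*x = -8.
Step 3. [-4*x = -8] leading coefficient -4: divide by -4, so div: x = 2.

Answer: x ∈ {2}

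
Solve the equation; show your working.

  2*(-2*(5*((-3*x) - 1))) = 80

Step 1. [2*(-2*(5*((-3*x) - 1))) = 80] leading coefficient 2: divide by 2. So div: -2*(5*((-3*x) - 1)) = 40.
Step 2. [-2*(5*((-3*x) - 1)) = 40] -2·(inner) — divide through by -2 ⇒ div: 5*((-3*x) - 1) = -20.
Step 3. [5*((-3*x) - 1) = -20] leading coefficient 5: divide by 5 ⇒ div: (-3*x) - 1 = -4.
Step 4. [(-3*x) - 1 = -4] -1 is outermost — add 1 both sides. So sub: -3*x = -3.
Step 5. [-3*x = -3] LHS = -3·(…); ÷-3 both sides. So div: x = 1.

Answer: x ∈ {1}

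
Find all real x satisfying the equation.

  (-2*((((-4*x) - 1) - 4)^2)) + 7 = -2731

Step 1. [(-2*((((-4*x) - 1) - 4)^2)) + 7 = -2731] +7 is outermost — subtract 7 both sides ⇒ sub: -2*((((-4*x) - 1) - 4)^2) = -2738.
Step 2. [-2*((((-4*x) - 1) - 4)^2) = -2738] leading coefficient -2: divide by -2, so div: (((-4*x) - 1) - 4)^2 = 1369.
Step 3. [(((-4*x) - 1) - 4)^2 = 1369] √ both sides: 1369 ≥ 0 gives two branches ⇒ sqrt: ((-4*x) - 1) - 4 = 37 or -37.
Step 4. [((-4*x) - 1) - 4 = 37 or -37] -4 is outermost — add 4 both sides, so sub: (-4*x) - 1 = 41 or -33.
Step 5. [(-4*x) - 1 = 41 or -33] peel the -1: add 1 from each side, so sub: -4*x = 42 or -32.
Step 6. [-4*x = 42 or -32] LHS = -4·(…); ÷-4 both sides, so div: x = -21/2 or 8.

Answer: x ∈ {-21/2, 8}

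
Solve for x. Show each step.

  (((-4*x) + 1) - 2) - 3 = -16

Step 1. [(((-4*x) + 1) - 2) - 3 = -16] 3 comes off first (add 3) ⇒ sub: ((-4*x) + 1) - 2 = -13.
Step 2. [((-4*x) + 1) - 2 = -13] add 2: x sits inside (… - 2) ⇒ sub: (-4*x) + 1 = -11.
Step 3. [(-4*x) + 1 = -11] +1 is outermost — subtract 1 both sides. So sub: -4*x = -12.
Step 4. [-4*x = -12] leading coefficient -4: divide by -4, so div: x = 3.

Answer: x ∈ {3}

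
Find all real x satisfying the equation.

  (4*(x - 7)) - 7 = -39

Step 1. [(4*(x - 7)) - 7 = -39] add 7: x sits inside (… - 7), so sub: 4*(x - 7) = -32.
Step 2. [4*(x - 7) = -32] 4·(inner) — divide through by 4, so div: x - 7 = -8.
Step 3. [x - 7 = -8] the outer -7 inverts by adding 7, so sub: x = -1.

Answer: x ∈ {-1}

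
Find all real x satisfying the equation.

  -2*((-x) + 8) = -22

Step 1. [-2*((-x) + 8) = -22] divide by the outer -2, so div: (-x) + 8 = 11.
Step 2. [(-x) + 8 = 11] subtract 8: x sits inside (… + 8) ⇒ sub: -x = 3.
Step 3. [-x = 3] flip signs both sides, so neg: x = -3.

Answer: x ∈ {-3}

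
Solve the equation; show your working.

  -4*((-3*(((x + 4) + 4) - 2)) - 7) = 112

Step 1. [-4*((-3*(((x + 4) + 4) - 2)) - 7) = 112] leading coefficient -4: divide by -4. So div: (-3*(((x + 4) + 4) - 2)) - 7 = -28.
Step 2. [(-3*(((x + 4) + 4) - 2)) - 7 = -28] peel the -7: add 7 from each side, so sub: -3*(((x + 4) + 4) - 2) = -21.
Step 3. [-3*(((x + 4) + 4) - 2) = -21] leading coefficient -3: divide by -3 ⇒ div: ((x + 4) + 4) - 2 = 7.
Step 4. [((x + 4) + 4) - 2 = 7] 2 comes off first (add 2) ⇒ sub: (x + 4) + 4 = 9.
Step 5. [(x + 4) + 4 = 9] +4 is outermost — subtract 4 both sides ⇒ sub: x + 4 = 5.
Step 6. [x + 4 = 5] the outer +4 inverts by subtracting 4. So sub: x = 1.

Answer: x ∈ {1}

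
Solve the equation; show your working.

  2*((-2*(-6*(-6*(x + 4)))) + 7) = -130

Step 1. [2*((-2*(-6*(-6*(x + 4)))) + 7) = -130] divide by the outer 2, so div: (-2*(-6*(-6*(x + 4)))) + 7 = -65.
Step 2. [(-2*(-6*(-6*(x + 4)))) + 7 = -65] 7 comes off first (subtract 7). So sub: -2*(-6*(-6*(x + 4))) = -72.
Step 3. [-2*(-6*(-6*(x + 4))) = -72] -2·(inner) — divide through by -2, so div: -6*(-6*(x + 4)) = 36.
Step 4. [-6*(-6*(x + 4)) = 36] LHS = -6·(…); ÷-6 both sides. So div: -6*(x + 4) = -6.
Step 5. [-6*(x + 4) = -6] divide by the outer -6 ⇒ div: x + 4 = 1.
Step 6. [x + 4 = 1] subtract 4: x sits inside (… + 4). So sub: x = -3.

Answer: x ∈ {-3}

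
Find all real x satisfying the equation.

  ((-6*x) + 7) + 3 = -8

Step 1. [((-6*x) + 7) + 3 = -8] the outer +3 inverts by subtracting 3, so sub: (-6*x) + 7 = -11.
Step 2. [(-6*x) + 7 = -11] the outer +7 inverts by subtracting 7, so sub: -6*x = -18.
Step 3. [-6*x = -18] leading coefficient -6: divide by -6, so div: x = 3.

Answer: x ∈ {3}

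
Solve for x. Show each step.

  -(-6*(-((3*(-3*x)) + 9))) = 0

Step 1. [-(-6*(-((3*(-3*x)) + 9))) = 0] leading − — multiply by −1. So neg: -6*(-((3*(-3*x)) + 9)) = 0.
Step 2. [-6*(-((3*(-3*x)) + 9)) = 0] LHS = -6·(…); ÷-6 both sides, so div: -((3*(-3*x)) + 9) = 0.
Step 3. [-((3*(-3*x)) + 9) = 0] leading − — multiply by −1 ⇒ neg: (3*(-3*x)) + 9 = 0.
Step 4. [(3*(-3*x)) + 9 = 0] common factor 3 (LHS and 0) — divide through. So factor: (-3*x) + 3 = 0.
Step 5. [(-3*x) + 3 = 0] -3 divides every term; factor it out. So factor: x - 1 = 0.
Step 6. [x - 1 = 0] the outer -1 inverts by adding 1 ⇒ sub: x = 1.

Answer: x ∈ {1}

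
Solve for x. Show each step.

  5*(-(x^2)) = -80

Step 1. [5*(-(x^2)) = -80] leading coefficient 5: divide by 5 ⇒ div: -(x^2) = -16.
Step 2. [-(x^2) = -16] flip signs both sides ⇒ neg: x^2 = 16.
Step 3. [x^2 = 16] √ both sides: 16 ≥ 0 gives two branches, so sqrt: x = 4 or -4.

Answer: x ∈ {-4, 4}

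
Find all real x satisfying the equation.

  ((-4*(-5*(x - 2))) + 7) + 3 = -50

Step 1. [((-4*(-5*(x - 2))) + 7) + 3 = -50] peel the +3: subtract 3 from each side. So sub: (-4*(-5*(x - 2))) + 7 = -53.
Step 2. [(-4*(-5*(x - 2))) + 7 = -53] subtract 7: x sits inside (… + 7), so sub: -4*(-5*(x - 2)) = -60.
Step 3. [-4*(-5*(x - 2)) = -60] divide by the outer -4. So div: -5*(x - 2) = 15.
Step 4. [-5*(x - 2) = 15] -5·(inner) — divide through by -5, so div: x - 2 = -3.
Step 5. [x - 2 = -3] the outer -2 inverts by adding 2, so sub: x = -1.

Answer: x ∈ {-1}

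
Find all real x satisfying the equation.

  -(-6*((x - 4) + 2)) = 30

Step 1. [-(-6*((x - 4) + 2)) = 30] LHS negated; negate both sides ⇒ neg: -6*((x - 4) + 2) = -30.
Step 2. [-6*((x - 4) + 2) = -30] -6 out front; divide by -6. So div: (x - 4) + 2 = 5.
Step 3. [(x - 4) + 2 = 5] 2 comes off first (subtract 2) ⇒ sub: x - 4 = 3.
Step 4. [x - 4 = 3] add 4: x sits inside (… - 4). So sub: x = 7.

Answer: x ∈ {7}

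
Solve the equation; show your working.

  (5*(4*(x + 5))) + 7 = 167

Step 1. [(5*(4*(x + 5))) + 7 = 167] peel the +7: subtract 7 from each side ⇒ sub: 5*(4*(x + 5)) = 160.
Step 2. [5*(4*(x + 5)) = 160] leading coefficient 5: divide by 5 ⇒ div: 4*(x + 5) = 32.
Step 3. [4*(x + 5) = 32] divide by the outer 4. So div: x + 5 = 8.
Step 4. [x + 5 = 8] 5 comes off first (subtract 5) ⇒ sub: x = 3.

Answer: x ∈ {3}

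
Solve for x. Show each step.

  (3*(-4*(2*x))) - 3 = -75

Step 1. [(3*(-4*(2*x))) - 3 = -75] 3 comes off first (add 3) ⇒ sub: 3*(-4*(2*x)) = -72.
Step 2. [3*(-4*(2*x)) = -72] leading coefficient 3: divide by 3, so div: -4*(2*x) = -24.
Step 3. [-4*(2*x) = -24] divide by the outer -4, so div: 2*x = 6.
Step 4. [2*x = 6] 2 out front; divide by 2. So div: x = 3.

Answer: x ∈ {3}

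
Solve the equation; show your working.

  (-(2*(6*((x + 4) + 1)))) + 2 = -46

Step 1. [(-(2*(6*((x + 4) + 1)))) + 2 = -46] +2 is outermost — subtract 2 both sides, so sub: -(2*(6*((x + 4) + 1))) = -48.
Step 2. [-(2*(6*((x + 4) + 1))) = -48] flip signs both sides ⇒ neg: 2*(6*((x + 4) + 1)) = 48.
Step 3. [2*(6*((x + 4) + 1)) = 48] leading coefficient 2: divide by 2 ⇒ div: 6*((x + 4) + 1) = 24.
Step 4. [6*((x + 4) + 1) = 24] divide by the outer 6. So div: (x + 4) + 1 = 4.
Step 5. [(x + 4) + 1 = 4] peel the +1: subtract 1 from each side ⇒ sub: x + 4 = 3.
Step 6. [x + 4 = 3] 4 comes off first (subtract 4). So sub: x = -1.

Answer: x ∈ {-1}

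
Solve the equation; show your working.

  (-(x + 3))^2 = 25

Step 1. [(-(x + 3))^2 = 25] 25 ≥ 0, LHS is (·)² — take ±√, so sqrt: -(x + 3) = 5 or -5.
Step 2. [-(x + 3) = 5 or -5] flip signs both sides ⇒ neg: x + 3 = -5 or 5.
Step 3. [x + 3 = -5 or 5] 3 comes off first (subtract 3), so sub: x = -8 or 2.

Answer: x ∈ {-8, 2}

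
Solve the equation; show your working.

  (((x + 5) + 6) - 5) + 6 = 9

Step 1. [(((x + 5) + 6) - 5) + 6 = 9] peel the +6: subtract 6 from each side. So sub: ((x + 5) + 6) - 5 = 3.
Step 2. [((x + 5) + 6) - 5 = 3] -5 is outermost — add 5 both sides, so sub: (x + 5) + 6 = 8.
Step 3. [(x + 5) + 6 = 8] +6 is outermost — subtract 6 both sides, so sub: x + 5 = 2.
Step 4. [x + 5 = 2] subtract 5: x sits inside (… + 5), so sub: x = -3.

Answer: x ∈ {-3}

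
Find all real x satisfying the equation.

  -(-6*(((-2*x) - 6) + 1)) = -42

Step 1. [-(-6*(((-2*x) - 6) + 1)) = -42] LHS negated; negate both sides, so neg: -6*(((-2*x) - 6) + 1) = 42.
Step 2. [-6*(((-2*x) - 6) + 1) = 42] divide by the outer -6 ⇒ div: ((-2*x) - 6) + 1 = -7.
Step 3. [((-2*x) - 6) + 1 = -7] +1 is outermost — subtract 1 both sides. So sub: (-2*x) - 6 = -8.
Step 4. [(-2*x) - 6 = -8] -2 | LHS and -2 | -8: pull -2 out. So factor: x + 3 = 4.
Step 5. [x + 3 = 4] 3 comes off first (subtract 3). So sub: x = 1.

Answer: x ∈ {1}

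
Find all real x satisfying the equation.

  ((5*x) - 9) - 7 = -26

Step 1. [((5*x) - 9) - 7 = -26] the outer -7 inverts by adding 7 ⇒ sub: (5*x) - 9 = -19.
Step 2. [(5*x) - 9 = -19] -9 is outermost — add 9 both sides ⇒ sub: 5*x = -10.
Step 3. [5*x = -10] 5·(inner) — divide through by 5 ⇒ div: x = -2.

Answer: x ∈ {-2}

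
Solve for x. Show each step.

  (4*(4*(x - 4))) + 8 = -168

Step 1. [(4*(4*(x - 4))) + 8 = -168] common factor 4 (LHS and -168) — divide through. So factor: (4*(x - 4)) + 2 = -42.
Step 2. [(4*(x - 4)) + 2 = -42] 2 comes off first (subtract 2) ⇒ sub: 4*(x - 4) = -44.
Step 3. [4*(x - 4) = -44] divide by the outer 4. So div: x - 4 = -11.
Step 4. [x - 4 = -11] add 4: x sits inside (… - 4), so sub: x = -7.

Answer: x ∈ {-7}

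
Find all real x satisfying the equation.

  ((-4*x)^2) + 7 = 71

Step 1. [((-4*x)^2) + 7 = 71] +7 is outermost — subtract 7 both sides ⇒ sub: (-4*x)^2 = 64.
Step 2. [(-4*x)^2 = 64] LHS squared, RHS 64 ≥ 0: apply √ (±), so sqrt: -4*x = 8 or -8.
Step 3. [-4*x = 8 or -8] -4·(inner) — divide through by -4, so div: x = -2 or 2.

Answer: x ∈ {-2, 2}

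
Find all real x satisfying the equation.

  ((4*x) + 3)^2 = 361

Step 1. [((4*x) + 3)^2 = 361] LHS squared, RHS 361 ≥ 0: apply √ (±). So sqrt: (4*x) + 3 = 19 or -19.
Step 2. [(4*x) + 3 = 19 or -19] 3 comes off first (subtract 3) ⇒ sub: 4*x = 16 or -22.
Step 3. [4*x = 16 or -22] divide by the outer 4. So div: x = 4 or -11/2.

Answer: x ∈ {-11/2, 4}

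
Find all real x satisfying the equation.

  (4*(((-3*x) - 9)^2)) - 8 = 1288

Step 1. [(4*(((-3*x) - 9)^2)) - 8 = 1288] common factor 4 (LHS and 1288) — divide through. So factor: (((-3*x) - 9)^2) - 2 = 322.
Step 2. [(((-3*x) - 9)^2) - 2 = 322] -2 is outermost — add 2 both sides. So sub: ((-3*x) - 9)^2 = 324.
Step 3. [((-3*x) - 9)^2 = 324] 324 ≥ 0, LHS is (·)² — take ±√, so sqrt: (-3*x) - 9 = 18 or -18.
Step 4. [(-3*x) - 9 = 18 or -18] peel the -9: add 9 from each side, so sub: -3*x = 27 or -9.
Step 5. [-3*x = 27 or -9] -3·(inner) — divide through by -3, so div: x = -9 or 3.

Answer: x ∈ {-9, 3}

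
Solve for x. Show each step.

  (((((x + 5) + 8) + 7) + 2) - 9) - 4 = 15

Step 1. [(((((x + 5) + 8) + 7) + 2) - 9) - 4 = 15] add 4: x sits inside (… - 4). So sub: ((((x + 5) + 8) + 7) + 2) - 9 = 19.
Step 2. [((((x + 5) + 8) + 7) + 2) - 9 = 19] add 9: x sits inside (… - 9), so sub: (((x + 5) + 8) + 7) + 2 = 28.
Step 3. [(((x + 5) + 8) + 7) + 2 = 28] 2 comes off first (subtract 2). So sub: ((x + 5) + 8) + 7 = 26.
Step 4. [((x + 5) + 8) + 7 = 26] the outer +7 inverts by subtracting 7. So sub: (x + 5) + 8 = 19.
Step 5. [(x + 5) + 8 = 19] +8 is outermost — subtract 8 both sides, so sub: x + 5 = 11.
Step 6. [x + 5 = 11] subtract 5: x sits inside (… + 5), so sub: x = 6.

Answer: x ∈ {6}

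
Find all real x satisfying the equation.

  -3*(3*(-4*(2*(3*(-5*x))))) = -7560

Step 1. [-3*(3*(-4*(2*(3*(-5*x))))) = -7560] -3·(inner) — divide through by -3. So div: 3*(-4*(2*(3*(-5*x)))) = 2520.
Step 2. [3*(-4*(2*(3*(-5*x)))) = 2520] LHS = 3·(…); ÷3 both sides, so div: -4*(2*(3*(-5*x))) = 840.
Step 3. [-4*(2*(3*(-5*x))) = 840] -4·(inner) — divide through by -4 ⇒ div: 2*(3*(-5*x)) = -210.
Step 4. [2*(3*(-5*x)) = -210] 2·(inner) — divide through by 2 ⇒ div: 3*(-5*x) = -105.
Step 5. [3*(-5*x) = -105] LHS = 3·(…); ÷3 both sides ⇒ div: -5*x = -35.
Step 6. [-5*x = -35] LHS = -5·(…); ÷-5 both sides ⇒ div: x = 7.

Answer: x ∈ {7}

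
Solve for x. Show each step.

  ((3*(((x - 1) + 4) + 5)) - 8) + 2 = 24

Step 1. [((3*(((x - 1) + 4) + 5)) - 8) + 2 = 24] the outer +2 inverts by subtracting 2. So sub: (3*(((x - 1) + 4) + 5)) - 8 = 22.
Step 2. [(3*(((x - 1) + 4) + 5)) - 8 = 22] peel the -8: add 8 from each side ⇒ sub: 3*(((x - 1) + 4) + 5) = 30.
Step 3. [3*(((x - 1) + 4) + 5) = 30] 3 out front; divide by 3. So div: ((x - 1) + 4) + 5 = 10.
Step 4. [((x - 1) + 4) + 5 = 10] +5 is outermost — subtract 5 both sides ⇒ sub: (x - 1) + 4 = 5.
Step 5. [(x - 1) + 4 = 5] 4 comes off first (subtract 4). So sub: x - 1 = 1.
Step 6. [x - 1 = 1] 1 comes off first (add 1), so sub: x = 2.

Answer: x ∈ {2}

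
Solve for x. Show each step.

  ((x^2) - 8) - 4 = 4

Step 1. [((x^2) - 8) - 4 = 4] -4 is outermost — add 4 both sides, so sub: (x^2) - 8 = 8.
Step 2. [(x^2) - 8 = 8] -8 is outermost — add 8 both sides ⇒ sub: x^2 = 16.
Step 3. [x^2 = 16] √ both sides: 16 ≥ 0 gives two branches. So sqrt: x = 4 or -4.

Answer: x ∈ {-4, 4}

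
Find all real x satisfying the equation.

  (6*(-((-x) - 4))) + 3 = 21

Step 1. [(6*(-((-x) - 4))) + 3 = 21] 3 comes off first (subtract 3), so sub: 6*(-((-x) - 4)) = 18.
Step 2. [6*(-((-x) - 4)) = 18] LHS = 6·(…); ÷6 both sides. So div: -((-x) - 4) = 3.
Step 3. [-((-x) - 4) = 3] leading − — multiply by −1 ⇒ neg: (-x) - 4 = -3.
Step 4. [(-x) - 4 = -3] -4 is outermost — add 4 both sides ⇒ sub: -x = 1.
Step 5. [-x = 1] flip signs both sides, so neg: x = -1.

Answer: x ∈ {-1}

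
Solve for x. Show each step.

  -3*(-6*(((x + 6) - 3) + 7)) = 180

Step 1. [-3*(-6*(((x + 6) - 3) + 7)) = 180] divide by the outer -3 ⇒ div: -6*(((x + 6) - 3) + 7) = -60.
Step 2. [-6*(((x + 6) - 3) + 7) = -60] -6 out front; divide by -6, so div: ((x + 6) - 3) + 7 = 10.
Step 3. [((x + 6) - 3) + 7 = 10] subtract 7: x sits inside (… + 7). So sub: (x + 6) - 3 = 3.
Step 4. [(x + 6) - 3 = 3] 3 comes off first (add 3). So sub: x + 6 = 6.
Step 5. [x + 6 = 6] subtract 6: x sits inside (… + 6), so sub: x = 0.

Answer: x ∈ {0}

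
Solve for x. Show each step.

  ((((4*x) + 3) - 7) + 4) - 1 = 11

Step 1. [((((4*x) + 3) - 7) + 4) - 1 = 11] the outer -1 inverts by adding 1. So sub: (((4*x) + 3) - 7) + 4 = 12.
Step 2. [(((4*x) + 3) - 7) + 4 = 12] subtract 4: x sits inside (… + 4), so sub: ((4*x) + 3) - 7 = 8.
Step 3. [((4*x) + 3) - 7 = 8] 7 comes off first (add 7), so sub: (4*x) + 3 = 15.
Step 4. [(4*x) + 3 = 15] +3 is outermost — subtract 3 both sides ⇒ sub: 4*x = 12.
Step 5. [4*x = 12] 4 out front; divide by 4, so div: x = 3.

Answer: x ∈ {3}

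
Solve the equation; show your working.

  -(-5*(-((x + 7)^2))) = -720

Step 1. [-(-5*(-((x + 7)^2))) = -720] LHS negated; negate both sides, so neg: -5*(-((x + 7)^2)) = 720.
Step 2. [-5*(-((x + 7)^2)) = 720] -5 out front; divide by -5, so div: -((x + 7)^2) = -144.
Step 3. [-((x + 7)^2) = -144] LHS negated; negate both sides, so neg: (x + 7)^2 = 144.
Step 4. [(x + 7)^2 = 144] 144 ≥ 0, LHS is (·)² — take ±√. So sqrt: x + 7 = 12 or -12.
Step 5. [x + 7 = 12 or -12] 7 comes off first (subtract 7) ⇒ sub: x = 5 or -19.

Answer: x ∈ {-19, 5}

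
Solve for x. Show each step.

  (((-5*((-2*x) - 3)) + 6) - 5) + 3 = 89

Step 1. [(((-5*((-2*x) - 3)) + 6) - 5) + 3 = 89] 3 comes off first (subtract 3) ⇒ sub: ((-5*((-2*x) - 3)) + 6) - 5 = 86.
Step 2. [((-5*((-2*x) - 3)) + 6) - 5 = 86] add 5: x sits inside (… - 5) ⇒ sub: (-5*((-2*x) - 3)) + 6 = 91.
Step 3. [(-5*((-2*x) - 3)) + 6 = 91] peel the +6: subtract 6 from each side. So sub: -5*((-2*x) - 3) = 85.
Step 4. [-5*((-2*x) - 3) = 85] -5 out front; divide by -5, so div: (-2*x) - 3 = -17.
Step 5. [(-2*x) - 3 = -17] 3 comes off first (add 3). So sub: -2*x = -14.
Step 6. [-2*x = -14] leading coefficient -2: divide by -2 ⇒ div: x = 7.

Answer: x ∈ {7}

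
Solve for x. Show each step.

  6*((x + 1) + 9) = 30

Step 1. [6*((x + 1) + 9) = 30] divide by the outer 6. So div: (x + 1) + 9 = 5.
Step 2. [(x + 1) + 9 = 5] the outer +9 inverts by subtracting 9 ⇒ sub: x + 1 = -4.
Step 3. [x + 1 = -4] peel the +1: subtract 1 from each side ⇒ sub: x = -5.

Answer: x ∈ {-5}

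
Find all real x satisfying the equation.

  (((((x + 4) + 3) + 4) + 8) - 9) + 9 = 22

Step 1. [(((((x + 4) + 3) + 4) + 8) - 9) + 9 = 22] the outer +9 inverts by subtracting 9, so sub: ((((x + 4) + 3) + 4) + 8) - 9 = 13.
Step 2. [((((x + 4) + 3) + 4) + 8) - 9 = 13] the outer -9 inverts by adding 9, so sub: (((x + 4) + 3) + 4) + 8 = 22.
Step 3. [(((x + 4) + 3) + 4) + 8 = 22] +8 is outermost — subtract 8 both sides ⇒ sub: ((x + 4) + 3) + 4 = 14.
Step 4. [((x + 4) + 3) + 4 = 14] 4 comes off first (subtract 4) ⇒ sub: (x + 4) + 3 = 10.
Step 5. [(x + 4) + 3 = 10] +3 is outermost — subtract 3 both sides, so sub: x + 4 = 7.
Step 6. [x + 4 = 7] subtract 4: x sits inside (… + 4), so sub: x = 3.

Answer: x ∈ {3}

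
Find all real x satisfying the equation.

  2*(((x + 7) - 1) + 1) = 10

Step 1. [2*(((x + 7) - 1) + 1) = 10] LHS = 2·(…); ÷2 both sides. So div: ((x + 7) - 1) + 1 = 5.
Step 2. [((x + 7) - 1) + 1 = 5] subtract 1: x sits inside (… + 1) ⇒ sub: (x + 7) - 1 = 4.
Step 3. [(x + 7) - 1 = 4] -1 is outermost — add 1 both sides, so sub: x + 7 = 5.
Step 4. [x + 7 = 5] peel the +7: subtract 7 from each side. So sub: x = -2.

Answer: x ∈ {-2}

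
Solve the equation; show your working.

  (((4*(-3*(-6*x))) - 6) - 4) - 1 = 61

Step 1. [(((4*(-3*(-6*x))) - 6) - 4) - 1 = 61] the outer -1 inverts by adding 1. So sub: ((4*(-3*(-6*x))) - 6) - 4 = 62.
Step 2. [((4*(-3*(-6*x))) - 6) - 4 = 62] -4 is outermost — add 4 both sides, so sub: (4*(-3*(-6*x))) - 6 = 66.
Step 3. [(4*(-3*(-6*x))) - 6 = 66] add 6: x sits inside (… - 6), so sub: 4*(-3*(-6*x)) = 72.
Step 4. [4*(-3*(-6*x)) = 72] 4·(inner) — divide through by 4, so div: -3*(-6*x) = 18.
Step 5. [-3*(-6*x) = 18] LHS = -3·(…); ÷-3 both sides, so div: -6*x = -6.
Step 6. [-6*x = -6] leading coefficient -6: divide by -6, so div: x = 1.

Answer: x ∈ {1}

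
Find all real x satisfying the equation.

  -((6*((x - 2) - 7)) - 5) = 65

Step 1. [-((6*((x - 2) - 7)) - 5) = 65] flip signs both sides, so neg: (6*((x - 2) - 7)) - 5 = -65.
Step 2. [(6*((x - 2) - 7)) - 5 = -65] the outer -5 inverts by adding 5, so sub: 6*((x - 2) - 7) = -60.
Step 3. [6*((x - 2) - 7) = -60] leading coefficient 6: divide by 6 ⇒ div: (x - 2) - 7 = -10.
Step 4. [(x - 2) - 7 = -10] 7 comes off first (add 7). So sub: x - 2 = -3.
Step 5. [x - 2 = -3] the outer -2 inverts by adding 2. So sub: x = -1.

Answer: x ∈ {-1}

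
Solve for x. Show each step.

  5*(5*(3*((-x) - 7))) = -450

Step 1. [5*(5*(3*((-x) - 7))) = -450] LHS = 5·(…); ÷5 both sides ⇒ div: 5*(3*((-x) - 7)) = -90.
Step 2. [5*(3*((-x) - 7)) = -90] 5 out front; divide by 5. So div: 3*((-x) - 7) = -18.
Step 3. [3*((-x) - 7) = -18] leading coefficient 3: divide by 3, so div: (-x) - 7 = -6.
Step 4. [(-x) - 7 = -6] 7 comes off first (add 7), so sub: -x = 1.
Step 5. [-x = 1] flip signs both sides, so neg: x = -1.

Answer: x ∈ {-1}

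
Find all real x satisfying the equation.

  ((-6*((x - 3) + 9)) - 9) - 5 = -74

Step 1. [((-6*((x - 3) + 9)) - 9) - 5 = -74] peel the -5: add 5 from each side, so sub: (-6*((x - 3) + 9)) - 9 = -69.
Step 2. [(-6*((x - 3) + 9)) - 9 = -69] peel the -9: add 9 from each side ⇒ sub: -6*((x - 3) + 9) = -60.
Step 3. [-6*((x - 3) + 9) = -60] leading coefficient -6: divide by -6 ⇒ div: (x - 3) + 9 = 10.
Step 4. [(x - 3) + 9 = 10] peel the +9: subtract 9 from each side, so sub: x - 3 = 1.
Step 5. [x - 3 = 1] 3 comes off first (add 3) ⇒ sub: x = 4.

Answer: x ∈ {4}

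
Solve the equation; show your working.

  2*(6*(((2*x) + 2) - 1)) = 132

Step 1. [2*(6*(((2*x) + 2) - 1)) = 132] divide by the outer 2 ⇒ div: 6*(((2*x) + 2) - 1) = 66.
Step 2. [6*(((2*x) + 2) - 1) = 66] LHS = 6·(…); ÷6 both sides ⇒ div: ((2*x) + 2) - 1 = 11.
Step 3. [((2*x) + 2) - 1 = 11] the outer -1 inverts by adding 1, so sub: (2*x) + 2 = 12.
Step 4. [(2*x) + 2 = 12] 2 | LHS and 2 | 12: pull 2 out. So factor: x + 1 = 6.
Step 5. [x + 1 = 6] the outer +1 inverts by subtracting 1, so sub: x = 5.

Answer: x ∈ {5}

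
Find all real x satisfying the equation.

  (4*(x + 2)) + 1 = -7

Step 1. [(4*(x + 2)) + 1 = -7] the outer +1 inverts by subtracting 1, so sub: 4*(x + 2) = -8.
Step 2. [4*(x + 2) = -8] divide by the outer 4. So div: x + 2 = -2.
Step 3. [x + 2 = -2] 2 comes off first (subtract 2), so sub: x = -4.

Answer: x ∈ {-4}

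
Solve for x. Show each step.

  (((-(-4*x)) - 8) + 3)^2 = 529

Step 1. [(((-(-4*x)) - 8) + 3)^2 = 529] LHS squared, RHS 529 ≥ 0: apply √ (±), so sqrt: ((-(-4*x)) - 8) + 3 = 23 or -23.
Step 2. [((-(-4*x)) - 8) + 3 = 23 or -23] peel the +3: subtract 3 from each side, so sub: (-(-4*x)) - 8 = 20 or -26.
Step 3. [(-(-4*x)) - 8 = 20 or -26] peel the -8: add 8 from each side. So sub: -(-4*x) = 28 or -18.
Step 4. [-(-4*x) = 28 or -18] leading − — multiply by −1, so neg: -4*x = -28 or 18.
Step 5. [-4*x = -28 or 18] LHS = -4·(…); ÷-4 both sides, so div: x = 7 or -9/2.

Answer: x ∈ {-9/2, 7}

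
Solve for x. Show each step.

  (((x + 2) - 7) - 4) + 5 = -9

Step 1. [(((x + 2) - 7) - 4) + 5 = -9] the outer +5 inverts by subtracting 5, so sub: ((x + 2) - 7) - 4 = -14.
Step 2. [((x + 2) - 7) - 4 = -14] the outer -4 inverts by adding 4. So sub: (x + 2) - 7 = -10.
Step 3. [(x + 2) - 7 = -10] peel the -7: add 7 from each side. So sub: x + 2 = -3.
Step 4. [x + 2 = -3] 2 comes off first (subtract 2). So sub: x = -5.

Answer: x ∈ {-5}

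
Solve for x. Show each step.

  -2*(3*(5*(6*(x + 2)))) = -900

Step 1. [-2*(3*(5*(6*(x + 2)))) = -900] divide by the outer -2, so div: 3*(5*(6*(x + 2))) = 450.
Step 2. [3*(5*(6*(x + 2))) = 450] divide by the outer 3. So div: 5*(6*(x + 2)) = 150.
Step 3. [5*(6*(x + 2)) = 150] divide by the outer 5 ⇒ div: 6*(x + 2) = 30.
Step 4. [6*(x + 2) = 30] leading coefficient 6: divide by 6. So div: x + 2 = 5.
Step 5. [x + 2 = 5] the outer +2 inverts by subtracting 2. So sub: x = 3.

Answer: x ∈ {3}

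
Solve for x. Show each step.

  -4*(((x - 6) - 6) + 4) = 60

Step 1. [-4*(((x - 6) - 6) + 4) = 60] -4·(inner) — divide through by -4, so div: ((x - 6) - 6) + 4 = -15.
Step 2. [((x - 6) - 6) + 4 = -15] subtract 4: x sits inside (… + 4) ⇒ sub: (x - 6) - 6 = -19.
Step 3. [(x - 6) - 6 = -19] 6 comes off first (add 6), so sub: x - 6 = -13.
Step 4. [x - 6 = -13] peel the -6: add 6 from each side, so sub: x = -7.

Answer: x ∈ {-7}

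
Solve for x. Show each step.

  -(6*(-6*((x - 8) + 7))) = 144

Step 1. [-(6*(-6*((x - 8) + 7))) = 144] leading − — multiply by −1 ⇒ neg: 6*(-6*((x - 8) + 7)) = -144.
Step 2. [6*(-6*((x - 8) + 7)) = -144] 6·(inner) — divide through by 6 ⇒ div: -6*((x - 8) + 7) = -24.
Step 3. [-6*((x - 8) + 7) = -24] -6·(inner) — divide through by -6, so div: (x - 8) + 7 = 4.
Step 4. [(x - 8) + 7 = 4] peel the +7: subtract 7 from each side. So sub: x - 8 = -3.
Step 5. [x - 8 = -3] peel the -8: add 8 from each side ⇒ sub: x = 5.

Answer: x ∈ {5}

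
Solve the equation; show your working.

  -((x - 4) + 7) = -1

Step 1. [-((x - 4) + 7) = -1] flip signs both sides. So neg: (x - 4) + 7 = 1.
Step 2. [(x - 4) + 7 = 1] 7 comes off first (subtract 7). So sub: x - 4 = -6.
Step 3. [x - 4 = -6] -4 is outermost — add 4 both sides. So sub: x = -2.

Answer: x ∈ {-2}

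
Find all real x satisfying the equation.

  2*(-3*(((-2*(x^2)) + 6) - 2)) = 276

Step 1. [2*(-3*(((-2*(x^2)) + 6) - 2)) = 276] leading coefficient 2: divide by 2, so div: -3*(((-2*(x^2)) + 6) - 2) = 138.
Step 2. [-3*(((-2*(x^2)) + 6) - 2) = 138] -3 out front; divide by -3 ⇒ div: ((-2*(x^2)) + 6) - 2 = -46.
Step 3. [((-2*(x^2)) + 6) - 2 = -46] the outer -2 inverts by adding 2 ⇒ sub: (-2*(x^2)) + 6 = -44.
Step 4. [(-2*(x^2)) + 6 = -44] the outer +6 inverts by subtracting 6, so sub: -2*(x^2) = -50.
Step 5. [-2*(x^2) = -50] -2 out front; divide by -2. So div: x^2 = 25.
Step 6. [x^2 = 25] √ both sides: 25 ≥ 0 gives two branches, so sqrt: x = 5 or -5.

Answer: x ∈ {-5, 5}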